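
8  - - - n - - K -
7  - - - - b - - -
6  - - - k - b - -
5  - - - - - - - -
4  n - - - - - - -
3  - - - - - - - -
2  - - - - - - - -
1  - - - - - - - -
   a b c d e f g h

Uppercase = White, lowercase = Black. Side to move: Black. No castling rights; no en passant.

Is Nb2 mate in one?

After Nb2: white king on g8; in check: no.
White is not in check, so this cannot be checkmate.

no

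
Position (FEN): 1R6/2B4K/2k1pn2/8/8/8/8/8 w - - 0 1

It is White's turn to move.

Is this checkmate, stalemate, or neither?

White to move; white king on h7.
In check: yes, from the black knight on f6.
Legal moves for White: Kh8, Kg7, Kh6, Kg6.
White is in check but has 4 legal moves → neither.

neither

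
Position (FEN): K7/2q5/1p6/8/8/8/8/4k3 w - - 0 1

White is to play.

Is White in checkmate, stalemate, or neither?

White to move; white king on a8.
In check: no.
King squares — a7: attacked by Qc7; b7: attacked by Qc7; b8: attacked by Qc7.
Legal moves for White: none.
Not in check and no legal moves → stalemate.

stalemate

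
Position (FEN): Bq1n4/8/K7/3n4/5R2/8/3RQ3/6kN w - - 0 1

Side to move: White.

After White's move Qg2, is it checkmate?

yes

After Qg2: black king on g1; in check: yes, from the white queen on g2.
King squares — f1: attacked by Qg2; h1: attacked by Qg2; f2: attacked by Nh1; g2: attacked by Rd2; h2: attacked by Qg2.
Black has no legal moves → checkmate.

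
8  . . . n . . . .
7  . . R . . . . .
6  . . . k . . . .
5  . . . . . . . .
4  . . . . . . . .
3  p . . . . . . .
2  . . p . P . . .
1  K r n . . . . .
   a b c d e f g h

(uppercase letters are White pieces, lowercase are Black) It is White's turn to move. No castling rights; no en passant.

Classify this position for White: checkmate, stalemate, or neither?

checkmate

White to move; white king on a1.
In check: yes, from the black rook on b1.
King squares — b1: attacked by Pc2; a2: attacked by Nc1; b2: attacked by Rb1.
Legal moves for White: none.
In check with no legal moves → checkmate.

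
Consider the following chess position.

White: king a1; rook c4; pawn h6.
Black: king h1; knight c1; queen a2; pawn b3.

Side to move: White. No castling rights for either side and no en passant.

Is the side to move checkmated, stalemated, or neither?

checkmate

White to move; white king on a1.
In check: yes, from the black queen on a2.
King squares — b1: attacked by Qa2; a2: attacked by Nc1; b2: attacked by Qa2.
Legal moves for White: none.
In check with no legal moves → checkmate.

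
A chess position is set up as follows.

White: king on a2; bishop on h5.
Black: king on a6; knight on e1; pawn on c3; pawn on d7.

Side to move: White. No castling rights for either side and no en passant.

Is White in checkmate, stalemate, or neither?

White to move; white king on a2.
In check: no.
Legal moves for White: Be8, Bf7, Bg6, Bg4, Bf3, Be2+, Bd1, Kb3, Ka3, Kb1, Ka1.
White has 11 legal moves and is not in check → neither.

neither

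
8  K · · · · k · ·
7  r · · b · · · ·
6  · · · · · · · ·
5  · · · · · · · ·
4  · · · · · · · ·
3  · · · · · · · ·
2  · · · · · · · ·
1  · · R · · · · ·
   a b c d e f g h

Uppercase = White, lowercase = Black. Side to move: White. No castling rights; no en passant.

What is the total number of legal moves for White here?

2

White to move; king on a8.
In check: yes, from the black rook on a7.
Legal moves: Kb8, Kxa7.
Count: 2.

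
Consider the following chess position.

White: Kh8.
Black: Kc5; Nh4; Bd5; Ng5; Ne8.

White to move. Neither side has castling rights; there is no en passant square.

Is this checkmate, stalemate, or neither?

White to move; white king on h8.
In check: no.
King squares — g7: attacked by Ne8; h7: attacked by Ng5; g8: attacked by Bd5.
Legal moves for White: none.
Not in check and no legal moves → stalemate.

stalemate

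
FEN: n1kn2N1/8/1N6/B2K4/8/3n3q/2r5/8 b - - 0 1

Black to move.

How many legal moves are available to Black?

4

Black to move; king on c8.
In check: yes, from the white knight on b6.
Legal moves: Kb8, Kc7, Kb7, Nxb6+.
Count: 4.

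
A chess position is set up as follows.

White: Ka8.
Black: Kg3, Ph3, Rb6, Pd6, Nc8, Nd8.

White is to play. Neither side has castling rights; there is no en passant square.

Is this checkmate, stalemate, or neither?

White to move; white king on a8.
In check: no.
King squares — a7: attacked by Nc8; b7: attacked by Rb6; b8: attacked by Rb6.
Legal moves for White: none.
Not in check and no legal moves → stalemate.

stalemate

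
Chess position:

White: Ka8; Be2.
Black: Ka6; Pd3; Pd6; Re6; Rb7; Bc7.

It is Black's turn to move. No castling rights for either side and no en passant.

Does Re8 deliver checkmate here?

yes

After Re8: white king on a8; in check: yes, from the black rook on e8.
King squares — a7: attacked by Ka6; b7: attacked by Ka6; b8: attacked by Rb7.
White has no legal moves → checkmate.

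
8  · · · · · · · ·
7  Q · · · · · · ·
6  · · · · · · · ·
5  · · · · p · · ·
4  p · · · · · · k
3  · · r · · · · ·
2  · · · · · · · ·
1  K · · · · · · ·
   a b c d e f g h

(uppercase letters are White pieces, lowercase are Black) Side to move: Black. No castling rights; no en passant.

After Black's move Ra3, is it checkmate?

no

After Ra3: white king on a1; in check: yes, from the black rook on a3.
White has 2 legal replies: Kb2, Kb1.
In check but a legal move exists → not checkmate.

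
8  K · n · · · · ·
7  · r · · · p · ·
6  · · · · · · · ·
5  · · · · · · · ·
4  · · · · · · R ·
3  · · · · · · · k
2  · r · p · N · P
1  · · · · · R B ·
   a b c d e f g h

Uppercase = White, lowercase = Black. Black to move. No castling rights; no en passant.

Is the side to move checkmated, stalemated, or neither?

Black to move; black king on h3.
In check: yes, from the white knight on f2.
King squares — g2: attacked by Rg4; h2: attacked by Bg1; g3: attacked by Ph2; g4: attacked by Nf2; h4: attacked by Rg4.
Legal moves for Black: none.
In check with no legal moves → checkmate.

checkmate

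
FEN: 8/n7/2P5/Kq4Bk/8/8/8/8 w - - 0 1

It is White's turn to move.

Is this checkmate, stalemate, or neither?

White to move; white king on a5.
In check: yes, from the black queen on b5.
King squares — a4: attacked by Qb5; b4: attacked by Qb5; b5: attacked by Na7; a6: attacked by Qb5; b6: attacked by Qb5.
Legal moves for White: none.
In check with no legal moves → checkmate.

checkmate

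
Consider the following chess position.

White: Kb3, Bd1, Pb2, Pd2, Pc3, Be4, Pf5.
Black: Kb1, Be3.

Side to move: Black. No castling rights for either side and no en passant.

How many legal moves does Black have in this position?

Black to move; king on b1.
In check: yes, from the white bishop on e4.
Legal moves: Kc1, Ka1.
Count: 2.

2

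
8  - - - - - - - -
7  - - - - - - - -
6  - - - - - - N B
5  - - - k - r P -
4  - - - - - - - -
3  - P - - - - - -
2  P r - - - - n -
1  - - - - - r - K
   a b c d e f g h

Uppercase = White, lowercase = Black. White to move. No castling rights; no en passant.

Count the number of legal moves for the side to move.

1

White to move; king on h1.
In check: yes, from the black rook on f1.
Legal moves: Kh2.
Count: 1.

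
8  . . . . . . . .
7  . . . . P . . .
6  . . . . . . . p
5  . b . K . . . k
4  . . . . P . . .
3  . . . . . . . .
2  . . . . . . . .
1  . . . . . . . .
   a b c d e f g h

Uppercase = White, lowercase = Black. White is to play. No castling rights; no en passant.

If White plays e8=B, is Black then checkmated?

no

After e8=B: black king on h5; in check: yes, from the white bishop on e8.
Black has 4 legal replies: Kg5, Kh4, Kg4, Bxe8.
In check but a legal move exists → not checkmate.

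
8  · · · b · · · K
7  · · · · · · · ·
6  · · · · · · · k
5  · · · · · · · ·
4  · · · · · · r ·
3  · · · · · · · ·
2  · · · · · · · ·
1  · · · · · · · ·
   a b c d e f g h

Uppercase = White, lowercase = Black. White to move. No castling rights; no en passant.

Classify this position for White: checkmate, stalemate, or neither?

stalemate

White to move; white king on h8.
In check: no.
King squares — g7: attacked by Rg4; h7: attacked by Kh6; g8: attacked by Rg4.
Legal moves for White: none.
Not in check and no legal moves → stalemate.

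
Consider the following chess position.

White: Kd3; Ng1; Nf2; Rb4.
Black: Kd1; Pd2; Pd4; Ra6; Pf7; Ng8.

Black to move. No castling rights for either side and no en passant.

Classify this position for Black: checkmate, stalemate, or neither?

Black to move; black king on d1.
In check: yes, from the white knight on f2.
King squares — c1: available; e1: available; c2: attacked by Kd3; d2: own pawn; e2: attacked by Ng1.
Legal moves for Black: Ke1, Kc1.
Black is in check but has 2 legal moves → neither.

neither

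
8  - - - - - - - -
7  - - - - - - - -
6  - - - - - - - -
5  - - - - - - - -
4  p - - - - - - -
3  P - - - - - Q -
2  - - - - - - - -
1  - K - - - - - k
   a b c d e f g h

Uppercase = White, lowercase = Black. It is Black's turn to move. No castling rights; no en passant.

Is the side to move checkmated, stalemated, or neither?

Black to move; black king on h1.
In check: no.
King squares — g1: attacked by Qg3; g2: attacked by Qg3; h2: attacked by Qg3.
Legal moves for Black: none.
Not in check and no legal moves → stalemate.

stalemate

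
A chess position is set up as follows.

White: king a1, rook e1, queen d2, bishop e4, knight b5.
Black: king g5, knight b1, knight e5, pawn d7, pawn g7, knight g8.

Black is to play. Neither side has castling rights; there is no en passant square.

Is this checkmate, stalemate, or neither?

neither

Black to move; black king on g5.
In check: yes, from the white queen on d2.
Legal moves for Black: Kf6, Kh5, Kh4, Kg4, Nxd2.
Black is in check but has 5 legal moves → neither.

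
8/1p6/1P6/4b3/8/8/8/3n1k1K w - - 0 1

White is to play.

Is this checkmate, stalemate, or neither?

stalemate

White to move; white king on h1.
In check: no.
King squares — g1: attacked by Kf1; g2: attacked by Kf1; h2: attacked by Be5.
Legal moves for White: none.
Not in check and no legal moves → stalemate.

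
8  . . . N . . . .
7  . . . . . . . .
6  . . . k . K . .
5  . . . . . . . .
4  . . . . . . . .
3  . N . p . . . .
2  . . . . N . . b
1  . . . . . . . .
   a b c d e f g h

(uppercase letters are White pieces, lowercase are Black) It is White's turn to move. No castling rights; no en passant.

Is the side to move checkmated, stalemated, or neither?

White to move; white king on f6.
In check: no.
Legal moves for White include: Nf7+, Nb7+, Ne6, Nc6, Kg7, Kf7, Kg6, Kg5, Kf5, Nc5, Na5, Nbd4, Nd2, Nbc1, Na1, Nf4, Ned4, Ng3, ... (list truncated; more exist).
White has legal moves and is not in check → neither.

neither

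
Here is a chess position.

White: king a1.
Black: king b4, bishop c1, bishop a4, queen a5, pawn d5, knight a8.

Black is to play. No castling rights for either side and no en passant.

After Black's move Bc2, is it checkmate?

yes

After Bc2: white king on a1; in check: yes, from the black queen on a5.
King squares — b1: attacked by Bc2; a2: attacked by Qa5; b2: attacked by Bc1.
White has no legal moves → checkmate.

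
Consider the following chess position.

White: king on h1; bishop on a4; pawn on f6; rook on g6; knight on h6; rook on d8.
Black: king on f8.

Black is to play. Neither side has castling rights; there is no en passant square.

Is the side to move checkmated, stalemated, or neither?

checkmate

Black to move; black king on f8.
In check: yes, from the white rook on d8.
King squares — e7: attacked by Pf6; f7: attacked by Nh6; g7: attacked by Pf6; e8: attacked by Ba4; g8: attacked by Rg6.
Legal moves for Black: none.
In check with no legal moves → checkmate.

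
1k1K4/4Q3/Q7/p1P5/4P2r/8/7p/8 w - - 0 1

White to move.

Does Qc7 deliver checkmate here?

After Qc7: black king on b8; in check: yes, from the white queen on c7.
King squares — a7: attacked by Qa6; b7: attacked by Qa6; c7: attacked by Kd8; a8: attacked by Qa6; c8: attacked by Qa6.
Black has no legal moves → checkmate.

yes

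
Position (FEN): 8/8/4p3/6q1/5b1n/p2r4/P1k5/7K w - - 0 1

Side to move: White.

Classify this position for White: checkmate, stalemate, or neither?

stalemate

White to move; white king on h1.
In check: no.
King squares — g1: attacked by Qg5; g2: attacked by Nh4; h2: attacked by Bf4.
Legal moves for White: none.
Not in check and no legal moves → stalemate.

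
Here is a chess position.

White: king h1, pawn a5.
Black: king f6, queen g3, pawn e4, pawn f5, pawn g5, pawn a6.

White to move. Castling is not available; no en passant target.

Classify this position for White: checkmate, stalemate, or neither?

White to move; white king on h1.
In check: no.
King squares — g1: attacked by Qg3; g2: attacked by Qg3; h2: attacked by Qg3.
Legal moves for White: none.
Not in check and no legal moves → stalemate.

stalemate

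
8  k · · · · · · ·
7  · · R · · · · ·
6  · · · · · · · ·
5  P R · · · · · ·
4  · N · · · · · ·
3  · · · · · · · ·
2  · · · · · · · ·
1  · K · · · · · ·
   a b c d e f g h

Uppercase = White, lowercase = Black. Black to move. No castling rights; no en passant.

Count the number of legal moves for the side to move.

0

Black to move; king on a8.
In check: no.
Legal moves: none.
Count: 0.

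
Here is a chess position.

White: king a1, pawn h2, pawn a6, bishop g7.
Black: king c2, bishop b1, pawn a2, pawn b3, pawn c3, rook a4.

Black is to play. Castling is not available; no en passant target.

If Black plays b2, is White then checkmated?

After b2: white king on a1; in check: yes, from the black pawn on b2.
King squares — b1: attacked by Pa2; a2: attacked by Bb1; b2: attacked by Kc2.
White has no legal moves → checkmate.

yes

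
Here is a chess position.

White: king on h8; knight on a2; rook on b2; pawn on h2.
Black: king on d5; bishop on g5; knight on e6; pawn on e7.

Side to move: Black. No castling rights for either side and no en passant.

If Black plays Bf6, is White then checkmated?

After Bf6: white king on h8; in check: yes, from the black bishop on f6.
White has 2 legal replies: Kg8, Kh7.
In check but a legal move exists → not checkmate.

no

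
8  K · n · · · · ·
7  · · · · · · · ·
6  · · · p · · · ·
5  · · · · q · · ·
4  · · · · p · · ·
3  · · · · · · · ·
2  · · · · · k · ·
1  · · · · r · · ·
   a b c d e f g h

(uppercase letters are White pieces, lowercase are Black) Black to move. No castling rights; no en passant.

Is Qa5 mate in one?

no

After Qa5: white king on a8; in check: yes, from the black queen on a5.
White has 2 legal replies: Kb8, Kb7.
In check but a legal move exists → not checkmate.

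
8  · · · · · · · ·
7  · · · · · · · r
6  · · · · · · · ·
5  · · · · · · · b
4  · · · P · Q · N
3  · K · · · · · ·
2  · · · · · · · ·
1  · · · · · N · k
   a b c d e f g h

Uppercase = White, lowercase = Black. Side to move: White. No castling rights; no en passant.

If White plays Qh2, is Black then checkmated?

After Qh2: black king on h1; in check: yes, from the white queen on h2.
King squares — g1: attacked by Qh2; g2: attacked by Qh2; h2: attacked by Nf1.
Black has no legal moves → checkmate.

yes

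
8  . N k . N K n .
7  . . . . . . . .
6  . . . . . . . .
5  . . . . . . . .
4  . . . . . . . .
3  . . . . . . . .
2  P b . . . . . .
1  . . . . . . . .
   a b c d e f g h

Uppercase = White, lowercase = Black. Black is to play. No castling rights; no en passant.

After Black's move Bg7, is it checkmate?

no

After Bg7: white king on f8; in check: yes, from the black bishop on g7.
White has 4 legal replies: Kxg8, Kxg7, Kf7, Nxg7.
In check but a legal move exists → not checkmate.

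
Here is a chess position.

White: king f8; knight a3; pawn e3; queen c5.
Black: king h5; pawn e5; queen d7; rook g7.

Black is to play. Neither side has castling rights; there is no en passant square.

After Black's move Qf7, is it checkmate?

yes

After Qf7: white king on f8; in check: yes, from the black queen on f7.
King squares — e7: attacked by Qf7; f7: attacked by Rg7; g7: attacked by Qf7; e8: attacked by Qf7; g8: attacked by Qf7.
White has no legal moves → checkmate.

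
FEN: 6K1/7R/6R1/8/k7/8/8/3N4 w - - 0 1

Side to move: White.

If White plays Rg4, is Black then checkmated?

no

After Rg4: black king on a4; in check: yes, from the white rook on g4.
Black has 4 legal replies: Kb5, Ka5, Kb3, Ka3.
In check but a legal move exists → not checkmate.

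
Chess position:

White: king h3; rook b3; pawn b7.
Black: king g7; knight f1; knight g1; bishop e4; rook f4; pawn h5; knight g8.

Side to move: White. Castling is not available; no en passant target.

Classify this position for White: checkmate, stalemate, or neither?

checkmate

White to move; white king on h3.
In check: yes, from the black knight on g1.
King squares — g2: attacked by Be4; h2: attacked by Nf1; g3: attacked by Nf1; g4: attacked by Rf4; h4: attacked by Rf4.
Legal moves for White: none.
In check with no legal moves → checkmate.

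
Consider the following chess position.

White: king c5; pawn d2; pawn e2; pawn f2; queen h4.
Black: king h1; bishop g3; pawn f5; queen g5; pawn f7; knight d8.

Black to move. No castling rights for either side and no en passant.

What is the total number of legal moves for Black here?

5

Black to move; king on h1.
In check: yes, from the white queen on h4.
Legal moves: Kg2, Kg1, Qxh4, Bxh4, Bh2.
Count: 5.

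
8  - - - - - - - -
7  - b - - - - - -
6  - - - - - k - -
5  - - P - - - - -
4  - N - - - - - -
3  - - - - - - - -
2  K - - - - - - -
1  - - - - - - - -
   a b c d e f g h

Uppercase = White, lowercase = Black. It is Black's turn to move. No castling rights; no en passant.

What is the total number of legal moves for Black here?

Black to move; king on f6.
In check: no.
Legal moves: Bc8, Ba8, Bc6, Ba6, Bd5+, Be4, Bf3, Bg2, Bh1, Kg7, Kf7, Ke7, Kg6, Ke6, Kg5, Kf5, Ke5.
Count: 17.

17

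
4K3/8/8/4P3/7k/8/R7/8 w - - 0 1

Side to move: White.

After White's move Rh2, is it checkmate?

After Rh2: black king on h4; in check: yes, from the white rook on h2.
Black has 3 legal replies: Kg5, Kg4, Kg3.
In check but a legal move exists → not checkmate.

no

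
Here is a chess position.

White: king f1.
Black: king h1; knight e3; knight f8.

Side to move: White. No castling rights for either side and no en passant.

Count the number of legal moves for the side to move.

3

White to move; king on f1.
In check: yes, from the black knight on e3.
Legal moves: Kf2, Ke2, Ke1.
Count: 3.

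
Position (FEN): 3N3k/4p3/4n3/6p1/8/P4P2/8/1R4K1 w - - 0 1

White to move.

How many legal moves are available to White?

White to move; king on g1.
In check: no.
Legal moves: Nf7+, Nb7, Nxe6, Nc6, Kh2, Kg2, Kf2, Kh1, Kf1, Rb8, Rb7, Rb6, Rb5, Rb4, Rb3, Rb2, Rf1, Re1, Rd1, Rc1, Ra1, f4, a4.
Count: 23.

23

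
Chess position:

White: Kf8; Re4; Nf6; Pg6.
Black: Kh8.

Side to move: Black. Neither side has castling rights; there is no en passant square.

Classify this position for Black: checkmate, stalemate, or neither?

stalemate

Black to move; black king on h8.
In check: no.
King squares — g7: attacked by Kf8; h7: attacked by Nf6; g8: attacked by Nf6.
Legal moves for Black: none.
Not in check and no legal moves → stalemate.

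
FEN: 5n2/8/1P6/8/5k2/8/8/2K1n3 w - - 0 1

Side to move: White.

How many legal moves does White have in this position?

5

White to move; king on c1.
In check: no.
Legal moves: Kd2, Kb2, Kd1, Kb1, b7.
Count: 5.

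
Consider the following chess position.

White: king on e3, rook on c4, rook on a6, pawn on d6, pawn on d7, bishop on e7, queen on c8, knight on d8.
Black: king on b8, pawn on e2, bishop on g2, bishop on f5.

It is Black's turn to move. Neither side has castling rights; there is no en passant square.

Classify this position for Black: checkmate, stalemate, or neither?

checkmate

Black to move; black king on b8.
In check: yes, from the white queen on c8.
King squares — a7: attacked by Ra6; b7: attacked by Qc8; c7: attacked by Rc4; a8: attacked by Ra6; c8: attacked by Rc4.
Legal moves for Black: none.
In check with no legal moves → checkmate.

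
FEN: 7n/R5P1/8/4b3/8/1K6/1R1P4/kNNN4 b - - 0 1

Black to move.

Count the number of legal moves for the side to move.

Black to move; king on a1.
In check: yes, from the white rook on a7.
Legal moves: none.
Count: 0.

0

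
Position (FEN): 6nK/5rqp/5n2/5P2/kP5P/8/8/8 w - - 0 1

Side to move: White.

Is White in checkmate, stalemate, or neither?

checkmate

White to move; white king on h8.
In check: yes, from the black queen on g7.
King squares — g7: attacked by Rf7; h7: attacked by Nf6; g8: attacked by Nf6.
Legal moves for White: none.
In check with no legal moves → checkmate.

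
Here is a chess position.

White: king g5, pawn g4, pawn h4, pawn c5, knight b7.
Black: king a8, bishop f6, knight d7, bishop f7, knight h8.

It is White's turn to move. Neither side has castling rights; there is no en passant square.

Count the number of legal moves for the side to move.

White to move; king on g5.
In check: yes, from the black bishop on f6.
Legal moves: Kh6, Kf5, Kf4.
Count: 3.

3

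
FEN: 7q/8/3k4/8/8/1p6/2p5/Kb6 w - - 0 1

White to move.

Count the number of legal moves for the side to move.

White to move; king on a1.
In check: yes, from the black queen on h8.
Legal moves: none.
Count: 0.

0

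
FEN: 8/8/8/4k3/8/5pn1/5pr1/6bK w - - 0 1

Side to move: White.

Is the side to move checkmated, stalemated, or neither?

White to move; white king on h1.
In check: yes, from the black knight on g3.
King squares — g1: attacked by Pf2; g2: attacked by Pf3; h2: attacked by Bg1.
Legal moves for White: none.
In check with no legal moves → checkmate.

checkmate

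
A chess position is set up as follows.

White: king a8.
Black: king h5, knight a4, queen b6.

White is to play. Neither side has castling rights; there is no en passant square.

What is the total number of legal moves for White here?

0

White to move; king on a8.
In check: no.
Legal moves: none.
Count: 0.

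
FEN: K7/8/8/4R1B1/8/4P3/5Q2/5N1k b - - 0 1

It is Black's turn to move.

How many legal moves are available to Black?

Black to move; king on h1.
In check: no.
Legal moves: none.
Count: 0.

0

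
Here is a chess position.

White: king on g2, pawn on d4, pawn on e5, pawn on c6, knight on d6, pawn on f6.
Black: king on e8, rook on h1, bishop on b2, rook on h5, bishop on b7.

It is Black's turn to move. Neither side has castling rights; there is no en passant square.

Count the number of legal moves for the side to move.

2

Black to move; king on e8.
In check: yes, from the white knight on d6.
Legal moves: Kf8, Kd8.
Count: 2.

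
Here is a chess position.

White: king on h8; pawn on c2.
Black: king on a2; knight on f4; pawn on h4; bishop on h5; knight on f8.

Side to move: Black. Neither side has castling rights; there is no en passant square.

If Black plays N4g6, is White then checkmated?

After N4g6: white king on h8; in check: yes, from the black knight on g6.
White has 2 legal replies: Kg8, Kg7.
In check but a legal move exists → not checkmate.

no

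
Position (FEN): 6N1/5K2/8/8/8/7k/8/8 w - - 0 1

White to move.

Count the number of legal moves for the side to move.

10

White to move; king on f7.
In check: no.
Legal moves: Ne7, Nh6, Nf6, Kf8, Ke8, Kg7, Ke7, Kg6, Kf6, Ke6.
Count: 10.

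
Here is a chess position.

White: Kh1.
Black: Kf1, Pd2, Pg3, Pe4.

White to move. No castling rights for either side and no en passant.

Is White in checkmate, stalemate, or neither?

stalemate

White to move; white king on h1.
In check: no.
King squares — g1: attacked by Kf1; g2: attacked by Kf1; h2: attacked by Pg3.
Legal moves for White: none.
Not in check and no legal moves → stalemate.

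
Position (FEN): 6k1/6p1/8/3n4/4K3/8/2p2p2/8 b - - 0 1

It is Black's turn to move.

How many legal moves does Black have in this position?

22

Black to move; king on g8.
In check: no.
Legal moves: Kh8, Kf8, Kh7, Kf7, Ne7, Nc7, Nf6+, Nb6, Nf4, Nb4, Ne3, Nc3+, g6, f1=Q, f1=R, f1=B, f1=N, c1=Q, c1=R, c1=B, c1=N, g5.
Count: 22.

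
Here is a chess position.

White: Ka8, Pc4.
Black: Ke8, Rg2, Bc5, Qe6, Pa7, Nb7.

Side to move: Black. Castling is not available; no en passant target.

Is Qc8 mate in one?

After Qc8: white king on a8; in check: yes, from the black queen on c8.
King squares — a7: attacked by Bc5; b7: attacked by Qc8; b8: attacked by Qc8.
White has no legal moves → checkmate.

yes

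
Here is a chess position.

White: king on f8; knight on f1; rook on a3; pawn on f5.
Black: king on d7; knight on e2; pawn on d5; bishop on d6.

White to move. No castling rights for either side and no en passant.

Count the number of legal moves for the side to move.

White to move; king on f8.
In check: yes, from the black bishop on d6.
Legal moves: Kg8, Kg7, Kf7.
Count: 3.

3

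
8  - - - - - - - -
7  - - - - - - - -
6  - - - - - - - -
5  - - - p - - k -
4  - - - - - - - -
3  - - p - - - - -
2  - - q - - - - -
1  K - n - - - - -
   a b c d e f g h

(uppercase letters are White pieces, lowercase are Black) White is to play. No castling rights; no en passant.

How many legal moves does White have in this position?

White to move; king on a1.
In check: no.
Legal moves: none.
Count: 0.

0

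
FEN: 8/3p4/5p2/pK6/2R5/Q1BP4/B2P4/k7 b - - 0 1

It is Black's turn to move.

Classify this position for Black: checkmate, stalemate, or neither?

Black to move; black king on a1.
In check: yes, from the white bishop on c3.
King squares — b1: attacked by Ba2; a2: attacked by Qa3; b2: attacked by Qa3.
Legal moves for Black: none.
In check with no legal moves → checkmate.

checkmate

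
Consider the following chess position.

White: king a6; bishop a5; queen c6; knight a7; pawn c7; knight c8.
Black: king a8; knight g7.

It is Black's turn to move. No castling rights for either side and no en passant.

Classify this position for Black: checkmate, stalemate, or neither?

checkmate

Black to move; black king on a8.
In check: yes, from the white queen on c6.
King squares — a7: attacked by Ka6; b7: attacked by Ka6; b8: attacked by Pc7.
Legal moves for Black: none.
In check with no legal moves → checkmate.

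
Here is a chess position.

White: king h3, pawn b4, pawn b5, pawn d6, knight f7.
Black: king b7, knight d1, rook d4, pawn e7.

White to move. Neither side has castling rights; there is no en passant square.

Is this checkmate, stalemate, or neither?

neither

White to move; white king on h3.
In check: no.
Legal moves for White: Nh8, Nd8+, Nh6, Ng5, Ne5, Kg3, Kh2, Kg2, dxe7, d7, b6.
White has 11 legal moves and is not in check → neither.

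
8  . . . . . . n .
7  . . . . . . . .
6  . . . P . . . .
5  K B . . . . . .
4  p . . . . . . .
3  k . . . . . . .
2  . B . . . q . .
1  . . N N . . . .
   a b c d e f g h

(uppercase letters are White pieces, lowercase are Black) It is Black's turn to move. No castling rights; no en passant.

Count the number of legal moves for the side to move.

1

Black to move; king on a3.
In check: yes, from the white bishop on b2.
Legal moves: Qxb2.
Count: 1.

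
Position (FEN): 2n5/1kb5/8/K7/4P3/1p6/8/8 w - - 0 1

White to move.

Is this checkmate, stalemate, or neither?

White to move; white king on a5.
In check: yes, from the black bishop on c7.
King squares — a4: available; b4: available; b5: available; a6: attacked by Kb7; b6: attacked by Kb7.
Legal moves for White: Kb5, Kb4, Ka4.
White is in check but has 3 legal moves → neither.

neither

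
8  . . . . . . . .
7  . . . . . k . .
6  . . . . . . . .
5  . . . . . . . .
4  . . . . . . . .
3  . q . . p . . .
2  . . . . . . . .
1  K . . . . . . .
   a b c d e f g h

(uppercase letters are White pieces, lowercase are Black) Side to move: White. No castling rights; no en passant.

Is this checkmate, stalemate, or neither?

stalemate

White to move; white king on a1.
In check: no.
King squares — b1: attacked by Qb3; a2: attacked by Qb3; b2: attacked by Qb3.
Legal moves for White: none.
Not in check and no legal moves → stalemate.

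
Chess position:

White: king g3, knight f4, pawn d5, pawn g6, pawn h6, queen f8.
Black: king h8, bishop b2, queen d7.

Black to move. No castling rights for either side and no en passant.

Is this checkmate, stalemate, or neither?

Black to move; black king on h8.
In check: yes, from the white queen on f8.
King squares — g7: attacked by Ph6; h7: attacked by Pg6; g8: attacked by Qf8.
Legal moves for Black: none.
In check with no legal moves → checkmate.

checkmate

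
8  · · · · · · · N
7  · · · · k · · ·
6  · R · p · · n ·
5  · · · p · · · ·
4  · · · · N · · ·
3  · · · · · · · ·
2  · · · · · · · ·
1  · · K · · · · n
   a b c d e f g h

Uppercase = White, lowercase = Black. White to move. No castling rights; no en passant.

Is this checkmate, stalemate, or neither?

White to move; white king on c1.
In check: no.
Legal moves for White include: Nf7, Nxg6+, Rb8, Rb7+, Rxd6, Rc6, Ra6, Rb5, Rb4, Rb3, Rb2, Rb1, Nf6, Nxd6, Ng5, Nc5, Ng3, Nc3, ... (list truncated; more exist).
White has legal moves and is not in check → neither.

neither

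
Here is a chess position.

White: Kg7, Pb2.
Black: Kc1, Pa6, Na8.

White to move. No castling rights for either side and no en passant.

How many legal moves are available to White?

White to move; king on g7.
In check: no.
Legal moves: Kh8, Kg8, Kf8, Kh7, Kf7, Kh6, Kg6, Kf6, b3, b4.
Count: 10.

10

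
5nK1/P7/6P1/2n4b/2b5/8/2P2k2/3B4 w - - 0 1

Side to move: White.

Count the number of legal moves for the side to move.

3

White to move; king on g8.
In check: yes, from the black bishop on c4.
Legal moves: Kh8, Kxf8, Kg7.
Count: 3.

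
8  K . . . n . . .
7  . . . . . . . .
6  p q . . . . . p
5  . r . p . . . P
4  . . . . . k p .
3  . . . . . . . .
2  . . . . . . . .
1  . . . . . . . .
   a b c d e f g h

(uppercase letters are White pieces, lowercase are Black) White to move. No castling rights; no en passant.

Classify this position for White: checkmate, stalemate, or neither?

White to move; white king on a8.
In check: no.
King squares — a7: attacked by Qb6; b7: attacked by Qb6; b8: attacked by Qb6.
Legal moves for White: none.
Not in check and no legal moves → stalemate.

stalemate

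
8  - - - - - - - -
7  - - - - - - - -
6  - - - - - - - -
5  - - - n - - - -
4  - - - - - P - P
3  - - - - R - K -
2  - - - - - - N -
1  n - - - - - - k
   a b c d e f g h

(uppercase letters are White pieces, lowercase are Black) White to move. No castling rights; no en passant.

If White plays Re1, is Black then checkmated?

After Re1: black king on h1; in check: yes, from the white rook on e1.
King squares — g1: attacked by Re1; g2: attacked by Kg3; h2: attacked by Kg3.
Black has no legal moves → checkmate.

yes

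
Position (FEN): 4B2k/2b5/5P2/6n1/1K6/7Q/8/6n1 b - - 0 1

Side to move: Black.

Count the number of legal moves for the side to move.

4

Black to move; king on h8.
In check: yes, from the white queen on h3.
Legal moves: Kg8, Nh7, N5xh3, N1xh3.
Count: 4.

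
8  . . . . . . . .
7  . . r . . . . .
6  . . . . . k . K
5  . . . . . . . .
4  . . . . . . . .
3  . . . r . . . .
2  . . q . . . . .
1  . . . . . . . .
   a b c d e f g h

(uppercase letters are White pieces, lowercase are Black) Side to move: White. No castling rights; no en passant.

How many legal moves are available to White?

1

White to move; king on h6.
In check: no.
Legal moves: Kh5.
Count: 1.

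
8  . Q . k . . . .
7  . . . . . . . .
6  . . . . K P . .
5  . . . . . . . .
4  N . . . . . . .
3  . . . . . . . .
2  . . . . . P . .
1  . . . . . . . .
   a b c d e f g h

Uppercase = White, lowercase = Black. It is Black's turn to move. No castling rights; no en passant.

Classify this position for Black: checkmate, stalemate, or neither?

checkmate

Black to move; black king on d8.
In check: yes, from the white queen on b8.
King squares — c7: attacked by Qb8; d7: attacked by Ke6; e7: attacked by Ke6; c8: attacked by Qb8; e8: attacked by Qb8.
Legal moves for Black: none.
In check with no legal moves → checkmate.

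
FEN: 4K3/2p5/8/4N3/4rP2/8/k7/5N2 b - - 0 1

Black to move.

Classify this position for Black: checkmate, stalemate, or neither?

Black to move; black king on a2.
In check: no.
Legal moves for Black: Rxe5+, Rxf4, Rd4, Rc4, Rb4, Ra4, Re3, Re2, Re1, Kb3, Ka3, Kb2, Kb1, Ka1, c6, c5.
Black has 16 legal moves and is not in check → neither.

neither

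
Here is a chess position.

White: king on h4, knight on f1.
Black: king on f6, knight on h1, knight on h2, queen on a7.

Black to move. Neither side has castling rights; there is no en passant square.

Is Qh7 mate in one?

yes

After Qh7: white king on h4; in check: yes, from the black queen on h7.
King squares — g3: attacked by Nh1; h3: attacked by Qh7; g4: attacked by Nh2; g5: attacked by Kf6; h5: attacked by Qh7.
White has no legal moves → checkmate.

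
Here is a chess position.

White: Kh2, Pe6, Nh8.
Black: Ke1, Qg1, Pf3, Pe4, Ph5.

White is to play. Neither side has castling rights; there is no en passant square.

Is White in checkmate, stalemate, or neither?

neither

White to move; white king on h2.
In check: yes, from the black queen on g1.
Legal moves for White: Kh3, Kxg1.
White is in check but has 2 legal moves → neither.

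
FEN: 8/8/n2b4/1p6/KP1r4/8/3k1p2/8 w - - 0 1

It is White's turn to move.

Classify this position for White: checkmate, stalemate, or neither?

neither

White to move; white king on a4.
In check: yes, from the black pawn on b5.
King squares — a3: available; b3: available; b4: own pawn; a5: available; b5: available.
Legal moves for White: Kxb5, Ka5, Kb3, Ka3.
White is in check but has 4 legal moves → neither.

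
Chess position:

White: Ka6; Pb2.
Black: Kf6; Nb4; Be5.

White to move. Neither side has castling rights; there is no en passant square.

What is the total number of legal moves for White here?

White to move; king on a6.
In check: yes, from the black knight on b4.
Legal moves: Kb7, Ka7, Kb6, Kb5, Ka5.
Count: 5.

5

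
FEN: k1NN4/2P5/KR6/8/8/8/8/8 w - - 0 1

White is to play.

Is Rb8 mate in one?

After Rb8: black king on a8; in check: yes, from the white rook on b8.
King squares — a7: attacked by Ka6; b7: attacked by Ka6; b8: attacked by Pc7.
Black has no legal moves → checkmate.

yes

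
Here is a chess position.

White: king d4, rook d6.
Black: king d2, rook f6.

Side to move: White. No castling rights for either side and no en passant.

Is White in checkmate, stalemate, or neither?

White to move; white king on d4.
In check: no.
Legal moves for White: Rd8, Rd7, Rxf6, Re6, Rc6, Rb6, Ra6, Rd5, Ke5+, Kd5, Kc5+, Ke4+, Kc4+.
White has 13 legal moves and is not in check → neither.

neither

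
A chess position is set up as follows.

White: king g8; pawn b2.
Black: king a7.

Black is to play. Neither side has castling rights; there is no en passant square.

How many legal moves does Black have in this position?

Black to move; king on a7.
In check: no.
Legal moves: Kb8, Ka8, Kb7, Kb6, Ka6.
Count: 5.

5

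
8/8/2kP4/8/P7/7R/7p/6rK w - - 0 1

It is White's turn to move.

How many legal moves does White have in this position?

White to move; king on h1.
In check: yes, from the black rook on g1.
Legal moves: Kxh2.
Count: 1.

1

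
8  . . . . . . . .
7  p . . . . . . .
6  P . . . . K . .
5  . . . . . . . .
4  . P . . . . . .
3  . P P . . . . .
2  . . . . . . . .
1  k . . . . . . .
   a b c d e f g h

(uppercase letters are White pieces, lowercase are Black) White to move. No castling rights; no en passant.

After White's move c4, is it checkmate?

After c4: black king on a1; in check: no.
Black is not in check, so this cannot be checkmate.

no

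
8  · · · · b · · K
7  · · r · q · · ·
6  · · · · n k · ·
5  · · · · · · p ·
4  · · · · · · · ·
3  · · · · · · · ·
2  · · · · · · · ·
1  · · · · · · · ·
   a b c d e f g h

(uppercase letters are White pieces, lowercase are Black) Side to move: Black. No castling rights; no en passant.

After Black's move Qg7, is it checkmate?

After Qg7: white king on h8; in check: yes, from the black queen on g7.
King squares — g7: attacked by Ne6; h7: attacked by Qg7; g8: attacked by Qg7.
White has no legal moves → checkmate.

yes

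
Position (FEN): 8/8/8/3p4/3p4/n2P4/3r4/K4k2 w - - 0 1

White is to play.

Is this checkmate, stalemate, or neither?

White to move; white king on a1.
In check: no.
King squares — b1: attacked by Na3; a2: attacked by Rd2; b2: attacked by Rd2.
Legal moves for White: none.
Not in check and no legal moves → stalemate.

stalemate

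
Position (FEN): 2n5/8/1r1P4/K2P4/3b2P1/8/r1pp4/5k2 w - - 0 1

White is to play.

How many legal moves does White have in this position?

White to move; king on a5.
In check: yes, from the black rook on a2.
Legal moves: none.
Count: 0.

0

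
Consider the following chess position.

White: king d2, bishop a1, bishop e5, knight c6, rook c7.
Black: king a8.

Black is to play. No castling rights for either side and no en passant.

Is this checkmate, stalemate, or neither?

stalemate

Black to move; black king on a8.
In check: no.
King squares — a7: attacked by Nc6; b7: attacked by Rc7; b8: attacked by Nc6.
Legal moves for Black: none.
Not in check and no legal moves → stalemate.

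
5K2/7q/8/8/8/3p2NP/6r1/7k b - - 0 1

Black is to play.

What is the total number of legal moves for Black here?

Black to move; king on h1.
In check: yes, from the white knight on g3.
Legal moves: Kh2, Kg1, Rxg3.
Count: 3.

3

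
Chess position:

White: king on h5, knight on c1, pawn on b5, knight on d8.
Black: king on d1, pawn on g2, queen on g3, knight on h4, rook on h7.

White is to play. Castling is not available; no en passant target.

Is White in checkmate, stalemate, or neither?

checkmate

White to move; white king on h5.
In check: yes, from the black rook on h7.
King squares — g4: attacked by Qg3; h4: attacked by Qg3; g5: attacked by Qg3; g6: attacked by Qg3; h6: attacked by Rh7.
Legal moves for White: none.
In check with no legal moves → checkmate.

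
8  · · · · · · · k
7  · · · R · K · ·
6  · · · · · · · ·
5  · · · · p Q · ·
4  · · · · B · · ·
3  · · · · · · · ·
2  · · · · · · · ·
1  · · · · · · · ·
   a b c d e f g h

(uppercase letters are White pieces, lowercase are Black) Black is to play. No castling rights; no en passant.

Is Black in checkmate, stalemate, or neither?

stalemate

Black to move; black king on h8.
In check: no.
King squares — g7: attacked by Kf7; h7: attacked by Qf5; g8: attacked by Kf7.
Legal moves for Black: none.
Not in check and no legal moves → stalemate.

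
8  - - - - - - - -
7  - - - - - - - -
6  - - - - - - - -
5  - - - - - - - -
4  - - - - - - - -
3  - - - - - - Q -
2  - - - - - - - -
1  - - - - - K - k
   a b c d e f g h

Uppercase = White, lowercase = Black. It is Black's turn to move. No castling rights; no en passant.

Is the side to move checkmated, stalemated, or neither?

stalemate

Black to move; black king on h1.
In check: no.
King squares — g1: attacked by Kf1; g2: attacked by Kf1; h2: attacked by Qg3.
Legal moves for Black: none.
Not in check and no legal moves → stalemate.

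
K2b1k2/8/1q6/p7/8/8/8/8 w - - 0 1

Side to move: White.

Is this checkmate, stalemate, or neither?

White to move; white king on a8.
In check: no.
King squares — a7: attacked by Qb6; b7: attacked by Qb6; b8: attacked by Qb6.
Legal moves for White: none.
Not in check and no legal moves → stalemate.

stalemate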